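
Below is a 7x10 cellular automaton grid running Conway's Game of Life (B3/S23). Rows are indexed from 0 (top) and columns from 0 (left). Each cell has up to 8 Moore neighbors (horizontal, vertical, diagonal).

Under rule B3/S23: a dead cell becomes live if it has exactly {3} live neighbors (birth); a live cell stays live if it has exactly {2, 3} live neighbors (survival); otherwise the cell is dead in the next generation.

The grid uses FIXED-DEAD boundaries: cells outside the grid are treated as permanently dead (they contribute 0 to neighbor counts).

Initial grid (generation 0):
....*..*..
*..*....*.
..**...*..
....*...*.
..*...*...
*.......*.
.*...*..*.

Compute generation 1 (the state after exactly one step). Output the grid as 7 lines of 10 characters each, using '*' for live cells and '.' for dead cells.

Answer: ..........
..***..**.
..***..**.
..*....*..
.......*..
.*.....*..
..........

Derivation:
Simulating step by step:
Generation 0 (given above): 17 live cells
Generation 1: 15 live cells
(generation 1 grid is the final answer)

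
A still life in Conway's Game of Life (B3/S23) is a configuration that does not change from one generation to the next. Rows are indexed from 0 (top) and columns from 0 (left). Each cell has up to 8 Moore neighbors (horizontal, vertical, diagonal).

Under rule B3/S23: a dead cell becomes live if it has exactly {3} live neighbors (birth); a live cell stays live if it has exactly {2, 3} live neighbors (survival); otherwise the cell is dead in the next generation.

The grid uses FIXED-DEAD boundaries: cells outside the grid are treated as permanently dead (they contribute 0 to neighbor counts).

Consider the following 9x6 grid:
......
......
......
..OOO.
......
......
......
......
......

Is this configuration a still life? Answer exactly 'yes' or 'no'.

Compute generation 1 and compare to generation 0 (given above):
Generation 1:
......
......
...O..
...O..
...O..
......
......
......
......
Cell (2,3) differs: gen0=0 vs gen1=1 -> NOT a still life.

Answer: no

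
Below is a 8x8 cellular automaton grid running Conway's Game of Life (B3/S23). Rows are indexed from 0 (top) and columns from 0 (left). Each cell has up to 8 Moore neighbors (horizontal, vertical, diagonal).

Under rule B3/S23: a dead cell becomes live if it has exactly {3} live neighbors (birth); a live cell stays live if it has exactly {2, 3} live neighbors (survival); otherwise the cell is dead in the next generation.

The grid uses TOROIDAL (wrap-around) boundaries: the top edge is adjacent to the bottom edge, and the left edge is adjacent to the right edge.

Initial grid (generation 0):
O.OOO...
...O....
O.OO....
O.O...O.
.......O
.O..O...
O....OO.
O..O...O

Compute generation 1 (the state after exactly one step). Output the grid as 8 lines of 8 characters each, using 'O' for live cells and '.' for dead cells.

Simulating step by step:
Generation 0 (given above): 20 live cells
Generation 1: 28 live cells
(generation 1 grid is the final answer)

Answer: OOO.O..O
........
..OO...O
O.OO....
OO.....O
O....OOO
OO..OOO.
O.OO.OO.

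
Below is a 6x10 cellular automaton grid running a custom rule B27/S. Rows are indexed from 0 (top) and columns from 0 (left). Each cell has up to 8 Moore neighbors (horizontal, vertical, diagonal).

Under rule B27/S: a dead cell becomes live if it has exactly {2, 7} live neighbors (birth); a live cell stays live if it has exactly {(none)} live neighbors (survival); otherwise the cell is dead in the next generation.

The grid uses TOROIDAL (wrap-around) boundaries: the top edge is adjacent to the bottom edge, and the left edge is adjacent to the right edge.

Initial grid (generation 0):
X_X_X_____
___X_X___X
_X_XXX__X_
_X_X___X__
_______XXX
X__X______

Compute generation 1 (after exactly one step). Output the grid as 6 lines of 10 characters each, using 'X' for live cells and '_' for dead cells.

Simulating step by step:
Generation 0 (given above): 19 live cells
Generation 1: 13 live cells
(generation 1 grid is the final answer)

Answer: _____X____
______X_X_
_______X_X
_____X____
_X_XX_X___
__X_X__X__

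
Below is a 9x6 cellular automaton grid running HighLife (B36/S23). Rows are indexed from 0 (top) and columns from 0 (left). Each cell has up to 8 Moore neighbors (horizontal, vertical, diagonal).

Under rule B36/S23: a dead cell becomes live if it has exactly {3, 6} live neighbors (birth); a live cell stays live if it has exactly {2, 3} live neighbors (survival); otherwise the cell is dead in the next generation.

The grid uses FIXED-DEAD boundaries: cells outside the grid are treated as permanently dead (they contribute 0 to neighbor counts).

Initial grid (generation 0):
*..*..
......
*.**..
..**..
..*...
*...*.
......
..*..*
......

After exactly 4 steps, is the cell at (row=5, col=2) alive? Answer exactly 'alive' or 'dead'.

Simulating step by step:
Generation 0 (given above): 12 live cells
Generation 1: 8 live cells
......
.***..
.***..
......
.**...
......
......
......
......
Generation 2: 6 live cells
..*...
.*.*..
.*.*..
...*..
......
......
......
......
......
Generation 3: 6 live cells
..*...
.*.*..
...**.
..*...
......
......
......
......
......
Generation 4: 6 live cells
..*...
...**.
...**.
...*..
......
......
......
......
......

Cell (5,2) at generation 4: 0 -> dead

Answer: dead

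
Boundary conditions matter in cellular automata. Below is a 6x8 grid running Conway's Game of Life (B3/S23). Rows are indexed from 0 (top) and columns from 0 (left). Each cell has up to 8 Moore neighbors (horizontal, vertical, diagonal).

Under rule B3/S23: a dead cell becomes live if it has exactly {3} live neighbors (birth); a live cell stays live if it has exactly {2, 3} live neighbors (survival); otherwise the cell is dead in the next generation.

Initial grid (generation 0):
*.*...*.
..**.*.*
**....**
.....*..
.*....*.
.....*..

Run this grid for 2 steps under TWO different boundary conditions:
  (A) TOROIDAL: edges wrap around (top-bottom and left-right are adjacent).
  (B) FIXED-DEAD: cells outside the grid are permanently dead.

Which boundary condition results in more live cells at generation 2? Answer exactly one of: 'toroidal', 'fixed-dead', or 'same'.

Answer: fixed-dead

Derivation:
Under TOROIDAL boundary, generation 2:
.*.....*
........
*....*..
.**....*
*...*..*
.*.*....
Population = 12

Under FIXED-DEAD boundary, generation 2:
.*.**.*.
*....*.*
.....*.*
***....*
.....**.
........
Population = 15

Comparison: toroidal=12, fixed-dead=15 -> fixed-dead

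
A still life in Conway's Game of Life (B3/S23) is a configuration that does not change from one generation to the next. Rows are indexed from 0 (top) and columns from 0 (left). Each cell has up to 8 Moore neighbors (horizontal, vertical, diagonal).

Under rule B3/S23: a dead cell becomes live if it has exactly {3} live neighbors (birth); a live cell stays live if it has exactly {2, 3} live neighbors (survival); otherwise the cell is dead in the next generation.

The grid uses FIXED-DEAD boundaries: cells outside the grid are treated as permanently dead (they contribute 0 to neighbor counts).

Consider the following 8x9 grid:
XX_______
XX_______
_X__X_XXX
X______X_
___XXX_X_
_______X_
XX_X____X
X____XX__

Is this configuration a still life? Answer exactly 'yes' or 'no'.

Answer: no

Derivation:
Compute generation 1 and compare to generation 0 (given above):
Generation 1:
XX_______
__X____X_
_X____XXX
___X_____
____X__XX
__XX__XXX
XX____XX_
XX_______
Cell (1,0) differs: gen0=1 vs gen1=0 -> NOT a still life.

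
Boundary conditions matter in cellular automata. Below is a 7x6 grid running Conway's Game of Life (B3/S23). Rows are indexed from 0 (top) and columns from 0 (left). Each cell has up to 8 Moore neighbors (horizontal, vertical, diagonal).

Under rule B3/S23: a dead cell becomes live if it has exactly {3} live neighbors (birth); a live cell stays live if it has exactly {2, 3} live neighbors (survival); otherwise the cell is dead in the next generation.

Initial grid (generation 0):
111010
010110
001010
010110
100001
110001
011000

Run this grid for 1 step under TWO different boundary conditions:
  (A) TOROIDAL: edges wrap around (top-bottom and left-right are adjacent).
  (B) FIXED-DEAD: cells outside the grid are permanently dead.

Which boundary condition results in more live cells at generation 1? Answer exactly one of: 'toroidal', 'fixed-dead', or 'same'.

Under TOROIDAL boundary, generation 1:
100011
100010
010001
111110
001000
001001
000100
Population = 16

Under FIXED-DEAD boundary, generation 1:
111010
100011
010001
011111
101001
101000
111000
Population = 22

Comparison: toroidal=16, fixed-dead=22 -> fixed-dead

Answer: fixed-dead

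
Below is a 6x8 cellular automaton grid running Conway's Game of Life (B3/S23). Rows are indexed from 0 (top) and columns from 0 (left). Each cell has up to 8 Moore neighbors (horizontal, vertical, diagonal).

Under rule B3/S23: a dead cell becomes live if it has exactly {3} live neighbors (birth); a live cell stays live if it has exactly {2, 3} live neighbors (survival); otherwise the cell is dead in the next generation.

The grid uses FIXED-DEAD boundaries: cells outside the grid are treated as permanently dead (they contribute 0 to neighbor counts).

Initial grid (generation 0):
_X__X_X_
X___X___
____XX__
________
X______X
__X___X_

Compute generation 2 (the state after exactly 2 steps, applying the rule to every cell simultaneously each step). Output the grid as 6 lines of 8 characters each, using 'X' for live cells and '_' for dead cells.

Simulating step by step:
Generation 0 (given above): 11 live cells
Generation 1: 5 live cells
_____X__
___XX___
____XX__
________
________
________
Generation 2: 5 live cells
(generation 2 grid is the final answer)

Answer: ____X___
___X____
___XXX__
________
________
________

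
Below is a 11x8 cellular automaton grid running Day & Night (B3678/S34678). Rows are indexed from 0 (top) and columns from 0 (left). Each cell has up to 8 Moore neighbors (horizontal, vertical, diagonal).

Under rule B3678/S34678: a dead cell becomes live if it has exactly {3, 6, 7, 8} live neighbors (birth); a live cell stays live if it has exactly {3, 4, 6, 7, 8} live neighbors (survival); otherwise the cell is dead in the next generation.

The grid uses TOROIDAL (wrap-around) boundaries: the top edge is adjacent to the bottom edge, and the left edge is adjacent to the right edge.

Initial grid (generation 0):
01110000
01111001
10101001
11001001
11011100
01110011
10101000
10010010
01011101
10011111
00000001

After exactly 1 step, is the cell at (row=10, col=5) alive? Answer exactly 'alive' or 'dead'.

Simulating step by step:
Generation 0 (given above): 44 live cells
Generation 1: 41 live cells
01011000
00111000
11111111
10001011
10111100
00000001
10100110
10010000
00011010
10110101
01000101

Cell (10,5) at generation 1: 1 -> alive

Answer: alive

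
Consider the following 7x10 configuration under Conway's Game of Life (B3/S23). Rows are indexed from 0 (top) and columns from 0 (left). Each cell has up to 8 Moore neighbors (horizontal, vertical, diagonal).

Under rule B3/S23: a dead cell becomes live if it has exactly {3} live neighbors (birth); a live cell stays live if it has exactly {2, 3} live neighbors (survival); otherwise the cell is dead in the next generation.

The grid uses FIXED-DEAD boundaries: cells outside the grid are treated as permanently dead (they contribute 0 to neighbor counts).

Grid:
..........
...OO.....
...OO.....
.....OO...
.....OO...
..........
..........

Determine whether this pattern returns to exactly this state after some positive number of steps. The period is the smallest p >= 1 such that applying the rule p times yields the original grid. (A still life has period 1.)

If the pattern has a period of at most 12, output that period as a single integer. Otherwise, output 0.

Answer: 2

Derivation:
Simulating and comparing each generation to the original:
Gen 0 (original, given above): 8 live cells
Gen 1: 6 live cells, differs from original
Gen 2: 8 live cells, MATCHES original -> period = 2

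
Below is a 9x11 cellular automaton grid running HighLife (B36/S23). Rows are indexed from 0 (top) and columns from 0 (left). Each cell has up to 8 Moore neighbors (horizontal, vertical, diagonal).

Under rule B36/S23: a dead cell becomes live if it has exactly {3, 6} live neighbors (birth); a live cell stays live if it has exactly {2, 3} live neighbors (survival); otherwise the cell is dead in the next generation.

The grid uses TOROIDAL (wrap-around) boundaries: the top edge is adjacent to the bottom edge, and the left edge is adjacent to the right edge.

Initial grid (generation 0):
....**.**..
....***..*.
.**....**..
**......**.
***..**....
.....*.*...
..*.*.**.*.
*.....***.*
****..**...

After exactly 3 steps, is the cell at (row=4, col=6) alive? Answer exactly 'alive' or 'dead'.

Simulating step by step:
Generation 0 (given above): 39 live cells
Generation 1: 43 live cells
.**...*.*..
...**....*.
***..***..*
......*.***
*.*..****.*
..***.***..
.........**
*........**
*****....**
Generation 2: 37 live cells
...*.*..*..
...**...***
********...
*.*........
***.*....**
*****......
*..*...*...
..**....*..
...*....*..
Generation 3: 31 live cells
..**...**..
**......***
*....*****.
...*..*....
...**......
....*......
*.*........
..***..**..
...*...***.

Cell (4,6) at generation 3: 0 -> dead

Answer: dead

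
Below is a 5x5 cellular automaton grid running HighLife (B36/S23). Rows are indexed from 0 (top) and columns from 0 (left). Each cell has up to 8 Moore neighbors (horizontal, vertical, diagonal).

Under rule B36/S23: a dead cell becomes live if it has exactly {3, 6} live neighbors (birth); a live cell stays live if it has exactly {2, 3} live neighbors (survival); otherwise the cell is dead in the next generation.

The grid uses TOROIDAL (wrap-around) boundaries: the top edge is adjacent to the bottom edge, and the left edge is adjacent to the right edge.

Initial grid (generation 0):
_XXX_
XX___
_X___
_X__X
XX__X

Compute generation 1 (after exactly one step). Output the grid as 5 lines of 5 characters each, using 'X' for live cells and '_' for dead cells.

Simulating step by step:
Generation 0 (given above): 11 live cells
Generation 1: 10 live cells
(generation 1 grid is the final answer)

Answer: X__X_
X____
_XX__
XXX_X
____X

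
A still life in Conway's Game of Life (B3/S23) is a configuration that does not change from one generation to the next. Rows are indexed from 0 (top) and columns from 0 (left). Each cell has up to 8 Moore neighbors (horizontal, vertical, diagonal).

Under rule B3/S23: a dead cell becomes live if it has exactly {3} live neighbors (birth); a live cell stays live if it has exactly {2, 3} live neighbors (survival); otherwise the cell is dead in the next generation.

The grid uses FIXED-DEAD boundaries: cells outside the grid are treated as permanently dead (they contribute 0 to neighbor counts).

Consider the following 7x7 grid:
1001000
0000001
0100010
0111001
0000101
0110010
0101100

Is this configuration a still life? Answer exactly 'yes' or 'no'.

Answer: no

Derivation:
Compute generation 1 and compare to generation 0 (given above):
Generation 1:
0000000
0000000
0100011
0111101
0000101
0110010
0101100
Cell (0,0) differs: gen0=1 vs gen1=0 -> NOT a still life.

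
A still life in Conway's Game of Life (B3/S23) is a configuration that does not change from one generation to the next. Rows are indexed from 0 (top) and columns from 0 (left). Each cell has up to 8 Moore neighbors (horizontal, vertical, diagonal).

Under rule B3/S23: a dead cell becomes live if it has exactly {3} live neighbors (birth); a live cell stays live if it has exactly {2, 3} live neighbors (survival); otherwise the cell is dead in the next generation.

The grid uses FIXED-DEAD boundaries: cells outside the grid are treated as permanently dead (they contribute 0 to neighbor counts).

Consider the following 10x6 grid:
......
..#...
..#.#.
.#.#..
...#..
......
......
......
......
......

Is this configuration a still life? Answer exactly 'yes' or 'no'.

Answer: no

Derivation:
Compute generation 1 and compare to generation 0 (given above):
Generation 1:
......
...#..
.##...
...##.
..#...
......
......
......
......
......
Cell (1,2) differs: gen0=1 vs gen1=0 -> NOT a still life.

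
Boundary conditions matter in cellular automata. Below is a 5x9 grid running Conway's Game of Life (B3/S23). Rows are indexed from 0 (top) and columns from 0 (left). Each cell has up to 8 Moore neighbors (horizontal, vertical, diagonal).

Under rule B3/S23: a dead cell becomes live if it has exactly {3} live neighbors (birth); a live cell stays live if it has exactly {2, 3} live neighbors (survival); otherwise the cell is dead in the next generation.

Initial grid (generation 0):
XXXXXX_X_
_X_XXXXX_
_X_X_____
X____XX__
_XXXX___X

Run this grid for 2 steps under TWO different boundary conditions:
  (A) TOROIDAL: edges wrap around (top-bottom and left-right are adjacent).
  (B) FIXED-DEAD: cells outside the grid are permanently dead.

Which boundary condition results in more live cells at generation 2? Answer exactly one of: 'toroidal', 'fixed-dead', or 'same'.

Answer: same

Derivation:
Under TOROIDAL boundary, generation 2:
______X__
X_____XX_
XX____XX_
XX____XX_
______XXX
Population = 15

Under FIXED-DEAD boundary, generation 2:
_________
__X___XXX
XX____X__
X____XX__
_XXXXX___
Population = 15

Comparison: toroidal=15, fixed-dead=15 -> same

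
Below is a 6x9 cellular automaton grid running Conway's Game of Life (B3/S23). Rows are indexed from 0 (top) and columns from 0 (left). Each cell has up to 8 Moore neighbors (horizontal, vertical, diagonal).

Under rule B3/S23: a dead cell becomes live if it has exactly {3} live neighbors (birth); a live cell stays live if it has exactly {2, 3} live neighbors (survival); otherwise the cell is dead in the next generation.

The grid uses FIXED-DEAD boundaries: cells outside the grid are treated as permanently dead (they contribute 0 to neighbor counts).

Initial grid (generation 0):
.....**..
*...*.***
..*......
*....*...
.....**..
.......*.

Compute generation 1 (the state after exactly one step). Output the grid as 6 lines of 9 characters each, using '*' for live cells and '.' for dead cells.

Simulating step by step:
Generation 0 (given above): 13 live cells
Generation 1: 13 live cells
(generation 1 grid is the final answer)

Answer: .....**..
......**.
.*...***.
.....**..
.....**..
......*..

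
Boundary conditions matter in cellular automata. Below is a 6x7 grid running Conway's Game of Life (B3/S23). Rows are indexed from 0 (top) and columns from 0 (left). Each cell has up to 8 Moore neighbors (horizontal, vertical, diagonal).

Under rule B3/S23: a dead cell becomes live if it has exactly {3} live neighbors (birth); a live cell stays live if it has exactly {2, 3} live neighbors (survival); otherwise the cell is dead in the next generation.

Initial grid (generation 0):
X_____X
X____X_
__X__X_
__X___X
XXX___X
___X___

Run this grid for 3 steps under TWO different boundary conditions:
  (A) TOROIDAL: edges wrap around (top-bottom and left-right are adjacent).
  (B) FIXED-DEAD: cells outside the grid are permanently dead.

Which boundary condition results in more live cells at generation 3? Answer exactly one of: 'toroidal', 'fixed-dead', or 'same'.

Answer: toroidal

Derivation:
Under TOROIDAL boundary, generation 3:
XXX___X
_X___X_
__X__XX
X______
__X__XX
_X_XX__
Population = 16

Under FIXED-DEAD boundary, generation 3:
_______
_______
____X__
____XX_
__XXXX_
_______
Population = 7

Comparison: toroidal=16, fixed-dead=7 -> toroidal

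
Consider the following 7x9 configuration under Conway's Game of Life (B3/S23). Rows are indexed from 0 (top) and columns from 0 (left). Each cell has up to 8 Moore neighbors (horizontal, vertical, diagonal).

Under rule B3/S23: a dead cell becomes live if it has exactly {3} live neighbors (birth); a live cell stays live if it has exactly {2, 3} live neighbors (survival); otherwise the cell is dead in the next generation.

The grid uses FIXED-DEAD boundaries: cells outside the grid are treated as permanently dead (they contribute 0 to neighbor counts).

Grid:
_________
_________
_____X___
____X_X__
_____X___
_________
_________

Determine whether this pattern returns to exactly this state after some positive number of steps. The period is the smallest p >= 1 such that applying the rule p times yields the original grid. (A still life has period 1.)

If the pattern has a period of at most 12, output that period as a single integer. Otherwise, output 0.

Simulating and comparing each generation to the original:
Gen 0 (original, given above): 4 live cells
Gen 1: 4 live cells, MATCHES original -> period = 1

Answer: 1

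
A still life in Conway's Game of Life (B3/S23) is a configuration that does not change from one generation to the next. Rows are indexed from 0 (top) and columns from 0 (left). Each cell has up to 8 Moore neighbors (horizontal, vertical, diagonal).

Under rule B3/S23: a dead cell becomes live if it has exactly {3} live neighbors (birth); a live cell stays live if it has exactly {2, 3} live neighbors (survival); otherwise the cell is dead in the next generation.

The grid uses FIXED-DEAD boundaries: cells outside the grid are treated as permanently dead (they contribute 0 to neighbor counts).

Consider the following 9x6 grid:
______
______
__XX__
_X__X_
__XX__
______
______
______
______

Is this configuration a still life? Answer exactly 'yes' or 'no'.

Compute generation 1 and compare to generation 0 (given above):
Generation 1:
______
______
__XX__
_X__X_
__XX__
______
______
______
______
The grids are IDENTICAL -> still life.

Answer: yes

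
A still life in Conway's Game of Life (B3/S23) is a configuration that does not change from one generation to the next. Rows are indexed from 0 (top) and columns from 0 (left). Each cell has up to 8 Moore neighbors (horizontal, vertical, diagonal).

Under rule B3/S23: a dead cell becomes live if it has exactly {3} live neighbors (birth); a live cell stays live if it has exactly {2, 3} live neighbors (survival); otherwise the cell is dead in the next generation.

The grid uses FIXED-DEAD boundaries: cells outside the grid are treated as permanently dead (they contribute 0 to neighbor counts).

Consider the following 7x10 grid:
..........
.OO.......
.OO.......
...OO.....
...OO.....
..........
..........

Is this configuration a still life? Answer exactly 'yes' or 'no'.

Answer: no

Derivation:
Compute generation 1 and compare to generation 0 (given above):
Generation 1:
..........
.OO.......
.O........
....O.....
...OO.....
..........
..........
Cell (2,2) differs: gen0=1 vs gen1=0 -> NOT a still life.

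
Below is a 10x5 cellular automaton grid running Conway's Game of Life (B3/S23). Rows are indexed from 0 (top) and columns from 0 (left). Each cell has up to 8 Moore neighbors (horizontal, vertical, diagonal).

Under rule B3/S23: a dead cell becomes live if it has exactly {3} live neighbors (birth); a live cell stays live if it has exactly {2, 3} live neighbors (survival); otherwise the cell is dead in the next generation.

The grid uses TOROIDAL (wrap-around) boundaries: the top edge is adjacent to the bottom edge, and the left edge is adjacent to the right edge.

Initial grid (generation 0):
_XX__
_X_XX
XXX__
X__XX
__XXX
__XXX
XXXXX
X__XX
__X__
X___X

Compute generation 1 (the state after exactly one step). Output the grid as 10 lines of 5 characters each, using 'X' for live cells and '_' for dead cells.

Simulating step by step:
Generation 0 (given above): 28 live cells
Generation 1: 9 live cells
(generation 1 grid is the final answer)

Answer: _XX__
___XX
_____
_____
_X___
_____
_____
_____
_X___
X_XX_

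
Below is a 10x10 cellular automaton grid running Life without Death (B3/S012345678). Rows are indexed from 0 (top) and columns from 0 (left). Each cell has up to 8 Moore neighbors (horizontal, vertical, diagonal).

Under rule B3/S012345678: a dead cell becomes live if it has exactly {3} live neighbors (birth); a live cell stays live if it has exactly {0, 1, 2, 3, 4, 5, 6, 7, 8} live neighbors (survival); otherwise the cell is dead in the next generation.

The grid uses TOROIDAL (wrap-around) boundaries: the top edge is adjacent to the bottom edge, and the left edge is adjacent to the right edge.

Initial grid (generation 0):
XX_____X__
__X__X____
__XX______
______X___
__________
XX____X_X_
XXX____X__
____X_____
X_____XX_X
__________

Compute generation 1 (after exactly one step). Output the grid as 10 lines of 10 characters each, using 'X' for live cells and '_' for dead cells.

Simulating step by step:
Generation 0 (given above): 21 live cells
Generation 1: 36 live cells
(generation 1 grid is the final answer)

Answer: XX_____X__
__XX_X____
__XX______
______X___
_______X__
XXX___XXXX
XXX____X_X
____X_XXXX
X_____XX_X
_X____XXXX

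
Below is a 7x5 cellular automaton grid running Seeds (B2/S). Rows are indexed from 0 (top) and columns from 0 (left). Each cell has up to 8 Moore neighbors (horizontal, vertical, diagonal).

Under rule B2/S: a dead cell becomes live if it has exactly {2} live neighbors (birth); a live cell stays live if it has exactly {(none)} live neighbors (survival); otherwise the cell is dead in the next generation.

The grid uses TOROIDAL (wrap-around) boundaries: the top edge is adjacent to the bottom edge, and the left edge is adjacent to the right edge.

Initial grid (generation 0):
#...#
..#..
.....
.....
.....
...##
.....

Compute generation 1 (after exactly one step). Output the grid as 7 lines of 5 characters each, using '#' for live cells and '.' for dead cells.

Answer: .#.#.
##.##
.....
.....
...##
.....
.....

Derivation:
Simulating step by step:
Generation 0 (given above): 5 live cells
Generation 1: 8 live cells
(generation 1 grid is the final answer)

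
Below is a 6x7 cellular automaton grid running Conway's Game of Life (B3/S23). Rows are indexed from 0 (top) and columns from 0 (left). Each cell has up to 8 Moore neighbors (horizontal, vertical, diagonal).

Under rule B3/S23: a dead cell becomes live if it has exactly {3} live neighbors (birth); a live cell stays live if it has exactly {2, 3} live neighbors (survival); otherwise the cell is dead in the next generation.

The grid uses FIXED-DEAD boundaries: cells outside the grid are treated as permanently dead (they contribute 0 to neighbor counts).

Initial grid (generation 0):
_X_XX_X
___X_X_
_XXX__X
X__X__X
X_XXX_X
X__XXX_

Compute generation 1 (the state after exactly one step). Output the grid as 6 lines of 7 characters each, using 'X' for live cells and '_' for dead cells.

Simulating step by step:
Generation 0 (given above): 22 live cells
Generation 1: 19 live cells
(generation 1 grid is the final answer)

Answer: __XXXX_
_X___XX
_X_X_XX
X_____X
X_X___X
_XX__X_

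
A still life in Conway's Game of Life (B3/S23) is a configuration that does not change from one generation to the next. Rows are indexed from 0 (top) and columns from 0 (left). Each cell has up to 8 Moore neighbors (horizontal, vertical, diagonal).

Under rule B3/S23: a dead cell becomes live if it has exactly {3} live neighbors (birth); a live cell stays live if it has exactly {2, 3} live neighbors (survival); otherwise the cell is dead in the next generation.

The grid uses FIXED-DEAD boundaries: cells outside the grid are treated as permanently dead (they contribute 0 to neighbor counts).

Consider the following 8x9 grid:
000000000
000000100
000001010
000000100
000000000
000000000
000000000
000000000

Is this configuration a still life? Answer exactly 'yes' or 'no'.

Answer: yes

Derivation:
Compute generation 1 and compare to generation 0 (given above):
Generation 1:
000000000
000000100
000001010
000000100
000000000
000000000
000000000
000000000
The grids are IDENTICAL -> still life.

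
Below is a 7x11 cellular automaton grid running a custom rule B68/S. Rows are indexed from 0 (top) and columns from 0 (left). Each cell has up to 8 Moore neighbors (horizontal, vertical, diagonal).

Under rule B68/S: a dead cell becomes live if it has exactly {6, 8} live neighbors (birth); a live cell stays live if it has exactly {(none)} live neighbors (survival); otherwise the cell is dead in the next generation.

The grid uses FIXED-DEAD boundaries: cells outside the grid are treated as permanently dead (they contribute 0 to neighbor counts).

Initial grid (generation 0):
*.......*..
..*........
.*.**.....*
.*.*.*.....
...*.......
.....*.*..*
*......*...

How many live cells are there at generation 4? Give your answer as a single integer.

Answer: 0

Derivation:
Simulating step by step:
Generation 0 (given above): 16 live cells
Generation 1: 0 live cells
...........
...........
...........
...........
...........
...........
...........
Generation 2: 0 live cells
...........
...........
...........
...........
...........
...........
...........
Generation 3: 0 live cells
...........
...........
...........
...........
...........
...........
...........
Generation 4: 0 live cells
...........
...........
...........
...........
...........
...........
...........
Population at generation 4: 0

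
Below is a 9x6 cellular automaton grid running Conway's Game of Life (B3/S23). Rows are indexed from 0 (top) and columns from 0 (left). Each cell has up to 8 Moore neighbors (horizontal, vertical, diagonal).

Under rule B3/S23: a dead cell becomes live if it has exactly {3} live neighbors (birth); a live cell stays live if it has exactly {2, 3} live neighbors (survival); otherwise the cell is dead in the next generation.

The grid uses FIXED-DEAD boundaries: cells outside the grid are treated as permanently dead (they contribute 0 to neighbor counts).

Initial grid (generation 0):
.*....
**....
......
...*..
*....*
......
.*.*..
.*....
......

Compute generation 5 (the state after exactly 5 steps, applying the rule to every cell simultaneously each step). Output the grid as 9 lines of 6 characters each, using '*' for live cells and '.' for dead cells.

Answer: **....
**....
......
......
......
......
......
......
......

Derivation:
Simulating step by step:
Generation 0 (given above): 9 live cells
Generation 1: 6 live cells
**....
**....
......
......
......
......
..*...
..*...
......
Generation 2: 4 live cells
**....
**....
......
......
......
......
......
......
......
Generation 3: 4 live cells
**....
**....
......
......
......
......
......
......
......
Generation 4: 4 live cells
**....
**....
......
......
......
......
......
......
......
Generation 5: 4 live cells
(generation 5 grid is the final answer)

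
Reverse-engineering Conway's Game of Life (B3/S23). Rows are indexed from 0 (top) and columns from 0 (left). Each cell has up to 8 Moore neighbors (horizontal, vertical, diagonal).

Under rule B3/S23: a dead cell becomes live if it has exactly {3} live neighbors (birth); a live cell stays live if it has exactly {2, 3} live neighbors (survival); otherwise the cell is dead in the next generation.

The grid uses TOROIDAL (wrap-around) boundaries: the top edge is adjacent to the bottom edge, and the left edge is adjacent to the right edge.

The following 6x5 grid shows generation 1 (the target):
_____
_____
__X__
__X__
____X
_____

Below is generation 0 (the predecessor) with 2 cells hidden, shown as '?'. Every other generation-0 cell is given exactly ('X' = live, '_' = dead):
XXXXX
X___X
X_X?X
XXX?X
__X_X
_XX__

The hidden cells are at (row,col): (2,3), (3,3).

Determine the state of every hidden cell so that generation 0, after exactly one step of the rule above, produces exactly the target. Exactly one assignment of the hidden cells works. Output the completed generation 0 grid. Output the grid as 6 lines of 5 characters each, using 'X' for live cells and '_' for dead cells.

Hidden generation-0 cells (in order): (2,3), (3,3).
A hidden cell only influences target cells in its own 3x3 neighborhood. Try each of the 2^2 = 4 assignments, step the completed generation 0 forward once under B3/S23, and compare with the target:
  (2,3)=_ (3,3)=_ -> step reproduces the target at every cell -> ACCEPT
  (2,3)=_ (3,3)=X -> step gives (3,2)='_' but target has 'X' -> reject
  (2,3)=X (3,3)=_ -> step gives (3,2)='_' but target has 'X' -> reject
  (2,3)=X (3,3)=X -> step gives (2,2)='_' but target has 'X' -> reject
Unique solution: (2,3)=dead, (3,3)=dead.
Check: live-neighbor counts of every cell in the completed generation 0:
55444
66466
66255
55364
56452
55564
Applying B3/S23 to generation 0 with these counts gives:
_____
_____
__X__
__X__
____X
_____
which matches the target exactly.

Answer: XXXXX
X___X
X_X_X
XXX_X
__X_X
_XX__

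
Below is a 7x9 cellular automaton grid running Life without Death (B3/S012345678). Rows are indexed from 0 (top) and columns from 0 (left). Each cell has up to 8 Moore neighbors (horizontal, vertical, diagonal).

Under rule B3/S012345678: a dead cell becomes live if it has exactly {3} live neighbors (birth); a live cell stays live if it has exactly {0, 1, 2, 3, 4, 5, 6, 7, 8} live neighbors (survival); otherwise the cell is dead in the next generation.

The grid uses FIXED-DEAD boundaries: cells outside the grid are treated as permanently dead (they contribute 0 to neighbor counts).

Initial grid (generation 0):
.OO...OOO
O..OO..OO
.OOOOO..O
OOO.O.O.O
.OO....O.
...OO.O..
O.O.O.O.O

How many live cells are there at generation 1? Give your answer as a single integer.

Answer: 39

Derivation:
Simulating step by step:
Generation 0 (given above): 33 live cells
Generation 1: 39 live cells
.OOO..OOO
O..OO..OO
.OOOOOO.O
OOO.O.O.O
OOO.O.OO.
...OO.O..
O.O.O.OOO
Population at generation 1: 39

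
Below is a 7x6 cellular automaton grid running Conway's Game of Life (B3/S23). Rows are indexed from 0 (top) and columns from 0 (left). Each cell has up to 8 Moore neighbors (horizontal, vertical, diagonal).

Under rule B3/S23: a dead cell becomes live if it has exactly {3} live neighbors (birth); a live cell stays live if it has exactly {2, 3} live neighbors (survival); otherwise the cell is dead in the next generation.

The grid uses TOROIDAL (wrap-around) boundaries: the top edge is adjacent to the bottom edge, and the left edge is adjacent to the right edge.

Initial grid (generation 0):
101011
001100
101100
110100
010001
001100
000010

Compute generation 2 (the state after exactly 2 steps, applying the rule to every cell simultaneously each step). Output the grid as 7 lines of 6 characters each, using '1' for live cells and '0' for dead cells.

Simulating step by step:
Generation 0 (given above): 17 live cells
Generation 1: 19 live cells
011011
100000
100010
000111
010110
001110
011010
Generation 2: 13 live cells
(generation 2 grid is the final answer)

Answer: 001011
100110
100110
101000
000000
000001
100000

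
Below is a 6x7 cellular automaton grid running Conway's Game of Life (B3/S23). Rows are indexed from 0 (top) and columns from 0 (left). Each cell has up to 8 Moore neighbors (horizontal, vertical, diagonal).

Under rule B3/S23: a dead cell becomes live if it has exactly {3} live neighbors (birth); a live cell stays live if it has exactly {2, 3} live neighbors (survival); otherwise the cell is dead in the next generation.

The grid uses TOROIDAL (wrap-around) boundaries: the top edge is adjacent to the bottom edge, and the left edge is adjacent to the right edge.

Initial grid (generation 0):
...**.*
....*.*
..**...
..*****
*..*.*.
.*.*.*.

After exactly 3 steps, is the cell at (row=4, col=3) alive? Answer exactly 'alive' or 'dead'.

Answer: dead

Derivation:
Simulating step by step:
Generation 0 (given above): 18 live cells
Generation 1: 16 live cells
*.**..*
..*.*..
..*...*
.*...**
**.....
*..*.*.
Generation 2: 23 live cells
*.*..**
*.*..**
****..*
.**..**
.**.**.
...**..
Generation 3: 9 live cells
*.*....
....*..
...**..
.......
**....*
*......

Cell (4,3) at generation 3: 0 -> dead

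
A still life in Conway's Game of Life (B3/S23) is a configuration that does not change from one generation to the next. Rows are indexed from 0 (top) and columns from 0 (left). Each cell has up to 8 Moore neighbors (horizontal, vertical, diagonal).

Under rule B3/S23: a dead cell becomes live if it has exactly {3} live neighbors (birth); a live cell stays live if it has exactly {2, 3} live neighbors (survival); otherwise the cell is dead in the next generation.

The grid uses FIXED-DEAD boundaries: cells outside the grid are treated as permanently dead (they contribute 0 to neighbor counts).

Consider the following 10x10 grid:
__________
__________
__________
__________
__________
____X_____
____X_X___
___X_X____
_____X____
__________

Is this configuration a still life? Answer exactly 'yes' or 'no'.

Compute generation 1 and compare to generation 0 (given above):
Generation 1:
__________
__________
__________
__________
__________
_____X____
___XX_____
_____XX___
____X_____
__________
Cell (5,4) differs: gen0=1 vs gen1=0 -> NOT a still life.

Answer: no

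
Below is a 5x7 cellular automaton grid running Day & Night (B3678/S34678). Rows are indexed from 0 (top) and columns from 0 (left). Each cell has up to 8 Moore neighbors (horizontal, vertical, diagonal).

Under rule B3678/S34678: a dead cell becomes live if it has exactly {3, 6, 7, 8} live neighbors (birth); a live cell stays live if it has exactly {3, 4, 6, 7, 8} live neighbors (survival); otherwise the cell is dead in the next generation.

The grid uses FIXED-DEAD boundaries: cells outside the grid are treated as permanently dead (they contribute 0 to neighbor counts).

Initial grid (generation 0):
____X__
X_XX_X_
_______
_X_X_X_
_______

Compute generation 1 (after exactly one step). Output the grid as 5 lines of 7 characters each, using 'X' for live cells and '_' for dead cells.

Simulating step by step:
Generation 0 (given above): 8 live cells
Generation 1: 4 live cells
(generation 1 grid is the final answer)

Answer: ___X___
____X__
_X_X___
_______
_______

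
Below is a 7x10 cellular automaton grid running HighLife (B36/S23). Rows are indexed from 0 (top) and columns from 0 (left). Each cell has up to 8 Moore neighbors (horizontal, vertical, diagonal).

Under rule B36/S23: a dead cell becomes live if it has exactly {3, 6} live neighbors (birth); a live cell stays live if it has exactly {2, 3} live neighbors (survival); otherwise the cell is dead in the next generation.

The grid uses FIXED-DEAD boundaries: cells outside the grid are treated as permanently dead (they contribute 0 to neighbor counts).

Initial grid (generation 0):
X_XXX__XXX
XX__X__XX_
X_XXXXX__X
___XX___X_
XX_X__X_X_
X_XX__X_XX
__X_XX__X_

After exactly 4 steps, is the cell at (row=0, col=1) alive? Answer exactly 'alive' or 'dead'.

Simulating step by step:
Generation 0 (given above): 37 live cells
Generation 1: 30 live cells
X_XXX__X_X
X_________
X_X___X__X
X_____X_XX
XX___X__X_
X_____X_XX
_XX_XX_XXX
Generation 2: 27 live cells
_X_X______
X_X_____X_
X______XXX
X____XX_XX
XX___XX___
X_X_X_X___
_X___XXX_X
Generation 3: 22 live cells
_XX_______
X_X____XXX
X_____X___
X____X___X
X___X_____
X_X_XX____
_X___XXX__
Generation 4: 24 live cells
_XX_____X_
X_X____XX_
X_____XX_X
XX___X____
X__XX_____
X__XX_____
_X__XXX___

Cell (0,1) at generation 4: 1 -> alive

Answer: alive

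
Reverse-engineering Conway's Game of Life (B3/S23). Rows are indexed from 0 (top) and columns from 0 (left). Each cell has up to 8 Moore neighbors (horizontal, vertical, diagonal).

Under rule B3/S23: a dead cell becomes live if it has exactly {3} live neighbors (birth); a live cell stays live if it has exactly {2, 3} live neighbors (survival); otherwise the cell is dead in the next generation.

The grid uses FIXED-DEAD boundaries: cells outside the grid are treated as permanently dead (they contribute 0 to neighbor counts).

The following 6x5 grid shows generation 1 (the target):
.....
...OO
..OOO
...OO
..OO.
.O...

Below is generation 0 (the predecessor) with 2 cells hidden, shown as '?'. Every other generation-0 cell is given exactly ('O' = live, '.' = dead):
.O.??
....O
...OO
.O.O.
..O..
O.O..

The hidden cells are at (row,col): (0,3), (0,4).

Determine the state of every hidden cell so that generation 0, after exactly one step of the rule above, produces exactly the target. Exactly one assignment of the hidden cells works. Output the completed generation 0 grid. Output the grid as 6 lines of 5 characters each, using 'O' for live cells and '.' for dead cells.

Hidden generation-0 cells (in order): (0,3), (0,4).
A hidden cell only influences target cells in its own 3x3 neighborhood. Try each of the 2^2 = 4 assignments, step the completed generation 0 forward once under B3/S23, and compare with the target:
  (0,3)=. (0,4)=. -> step reproduces the target at every cell -> ACCEPT
  (0,3)=. (0,4)=O -> step gives (1,3)='.' but target has 'O' -> reject
  (0,3)=O (0,4)=. -> step gives (1,2)='O' but target has '.' -> reject
  (0,3)=O (0,4)=O -> step gives (0,3)='O' but target has '.' -> reject
Unique solution: (0,3)=dead, (0,4)=dead.
Check: live-neighbor counts of every cell in the completed generation 0:
10111
11232
11333
11433
24331
03120
Applying B3/S23 to generation 0 with these counts gives:
.....
...OO
..OOO
...OO
..OO.
.O...
which matches the target exactly.

Answer: .O...
....O
...OO
.O.O.
..O..
O.O..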